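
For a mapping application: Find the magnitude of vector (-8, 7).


|u| = sqrt((-8)^2 + 7^2) = sqrt(113) = 10.6301

10.6301


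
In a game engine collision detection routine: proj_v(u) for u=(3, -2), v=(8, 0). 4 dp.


u.v = 24, |v| = sqrt(64) = 8
Scalar projection = u.v / |v| = 24 / sqrt(64) = 3

3


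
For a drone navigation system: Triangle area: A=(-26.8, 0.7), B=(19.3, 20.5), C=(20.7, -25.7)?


Area = |x_A(y_B-y_C) + x_B(y_C-y_A) + x_C(y_A-y_B)|/2
= |(-1238.16) + (-509.52) + (-409.86)|/2
= 2157.54/2 = 1078.77

1078.77


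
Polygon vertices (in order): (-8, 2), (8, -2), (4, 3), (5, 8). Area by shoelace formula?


Shoelace sum: ((-8)*(-2) - 8*2) + (8*3 - 4*(-2)) + (4*8 - 5*3) + (5*2 - (-8)*8)
= 123
Area = |123|/2 = 61.5

61.5


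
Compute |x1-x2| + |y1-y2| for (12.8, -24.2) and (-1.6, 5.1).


|12.8-(-1.6)| + |(-24.2)-5.1| = 14.4 + 29.3 = 43.7

43.7


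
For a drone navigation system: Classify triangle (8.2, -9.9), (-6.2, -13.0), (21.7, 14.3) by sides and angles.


Side lengths squared: AB^2=216.97, BC^2=1523.7, CA^2=767.89
Sorted: [216.97, 767.89, 1523.7]
By sides: Scalene, By angles: Obtuse

Scalene, Obtuse


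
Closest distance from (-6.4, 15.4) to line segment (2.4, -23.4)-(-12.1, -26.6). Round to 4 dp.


Project P onto AB: t = 0.0156 (clamped to [0,1])
Closest point on segment: (2.1738, -23.4499)
Distance: 39.7847

39.7847


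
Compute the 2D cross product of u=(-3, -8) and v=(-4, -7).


u x v = u_x*v_y - u_y*v_x = (-3)*(-7) - (-8)*(-4)
= 21 - 32 = -11

-11


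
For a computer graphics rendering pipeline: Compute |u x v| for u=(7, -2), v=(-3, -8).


|u x v| = |7*(-8) - (-2)*(-3)|
= |(-56) - 6| = 62

62


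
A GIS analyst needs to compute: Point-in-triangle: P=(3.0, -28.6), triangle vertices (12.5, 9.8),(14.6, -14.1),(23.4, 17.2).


Cross products: AB x AP = -307.69, BC x BP = 235.48, CA x CP = 348.26
All same sign? no

No, outside


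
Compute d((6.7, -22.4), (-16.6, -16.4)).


dx=-23.3, dy=6
d^2 = (-23.3)^2 + 6^2 = 578.89
d = sqrt(578.89) = 24.0601

24.0601


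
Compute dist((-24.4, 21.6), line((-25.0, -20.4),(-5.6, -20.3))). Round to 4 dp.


|cross product| = 814.74
|line direction| = sqrt(376.37) = 19.4003
Distance = 814.74/sqrt(376.37) = 41.9963

41.9963


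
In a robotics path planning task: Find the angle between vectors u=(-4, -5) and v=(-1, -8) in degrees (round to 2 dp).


u.v = 44, |u| = sqrt(41) = 6.4031, |v| = sqrt(65) = 8.0623
cos(theta) = u.v/(|u||v|) = 44/sqrt(2665) = 0.852323
theta = acos(0.852323) = 31.53 degrees

31.53 degrees


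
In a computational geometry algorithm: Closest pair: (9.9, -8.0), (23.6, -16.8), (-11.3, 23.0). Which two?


d(P0,P1) = 16.2828, d(P0,P2) = 37.5558, d(P1,P2) = 52.9344
Closest: P0 and P1

Closest pair: (9.9, -8.0) and (23.6, -16.8), distance = 16.2828


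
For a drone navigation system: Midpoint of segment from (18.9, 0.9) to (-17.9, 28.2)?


M = ((18.9+(-17.9))/2, (0.9+28.2)/2)
= (0.5, 14.55)

(0.5, 14.55)


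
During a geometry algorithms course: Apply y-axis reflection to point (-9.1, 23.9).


Reflection over y-axis: (x,y) -> (-x,y)
(-9.1, 23.9) -> (9.1, 23.9)

(9.1, 23.9)


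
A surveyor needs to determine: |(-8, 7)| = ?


|u| = sqrt((-8)^2 + 7^2) = sqrt(113) = 10.6301

10.6301


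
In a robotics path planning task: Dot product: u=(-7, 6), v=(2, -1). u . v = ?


u . v = u_x*v_x + u_y*v_y = (-7)*2 + 6*(-1)
= (-14) + (-6) = -20

-20


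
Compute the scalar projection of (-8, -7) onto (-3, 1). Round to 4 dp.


u.v = 17, |v| = sqrt(10) = 3.1623
Scalar projection = u.v / |v| = 17 / sqrt(10) = 5.3759

5.3759


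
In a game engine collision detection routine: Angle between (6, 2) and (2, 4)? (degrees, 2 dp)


u.v = 20, |u| = sqrt(40) = 6.3246, |v| = sqrt(20) = 4.4721
cos(theta) = u.v/(|u||v|) = 20/sqrt(800) = 0.707107
theta = acos(0.707107) = 45 degrees

45 degrees


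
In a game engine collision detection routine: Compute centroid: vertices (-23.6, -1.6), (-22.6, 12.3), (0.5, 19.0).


Centroid = ((x_A+x_B+x_C)/3, (y_A+y_B+y_C)/3)
= (((-23.6)+(-22.6)+0.5)/3, ((-1.6)+12.3+19)/3)
= (-15.2333, 9.9)

(-15.2333, 9.9)


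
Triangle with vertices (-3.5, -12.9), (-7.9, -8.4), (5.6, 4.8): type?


Side lengths squared: AB^2=39.61, BC^2=356.49, CA^2=396.1
Sorted: [39.61, 356.49, 396.1]
By sides: Scalene, By angles: Right

Scalene, Right


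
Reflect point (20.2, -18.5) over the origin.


Reflection over origin: (x,y) -> (-x,-y)
(20.2, -18.5) -> (-20.2, 18.5)

(-20.2, 18.5)


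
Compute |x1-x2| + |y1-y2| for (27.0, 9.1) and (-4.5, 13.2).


|27-(-4.5)| + |9.1-13.2| = 31.5 + 4.1 = 35.6

35.6


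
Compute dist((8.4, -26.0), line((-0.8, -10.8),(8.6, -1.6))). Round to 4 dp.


|cross product| = 227.52
|line direction| = sqrt(173) = 13.1529
Distance = 227.52/sqrt(173) = 17.298

17.298


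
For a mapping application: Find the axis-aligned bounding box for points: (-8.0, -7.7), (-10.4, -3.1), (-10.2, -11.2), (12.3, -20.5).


x range: [-10.4, 12.3]
y range: [-20.5, -3.1]
Bounding box: (-10.4,-20.5) to (12.3,-3.1)

(-10.4,-20.5) to (12.3,-3.1)


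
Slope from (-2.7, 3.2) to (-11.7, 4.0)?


slope = (y2-y1)/(x2-x1) = (4-3.2)/((-11.7)-(-2.7)) = 0.8/(-9) = -0.0889

-0.0889


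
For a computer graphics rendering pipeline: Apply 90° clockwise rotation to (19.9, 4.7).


90° CW: (x,y) -> (y, -x)
(19.9,4.7) -> (4.7, -19.9)

(4.7, -19.9)


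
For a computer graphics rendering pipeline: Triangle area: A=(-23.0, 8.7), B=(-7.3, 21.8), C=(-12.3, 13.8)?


Area = |x_A(y_B-y_C) + x_B(y_C-y_A) + x_C(y_A-y_B)|/2
= |(-184) + (-37.23) + 161.13|/2
= 60.1/2 = 30.05

30.05


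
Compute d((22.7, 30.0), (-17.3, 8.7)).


dx=-40, dy=-21.3
d^2 = (-40)^2 + (-21.3)^2 = 2053.69
d = sqrt(2053.69) = 45.3177

45.3177


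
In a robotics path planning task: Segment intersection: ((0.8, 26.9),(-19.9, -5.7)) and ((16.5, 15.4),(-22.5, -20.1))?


Cross products: d1=-1005.85, d2=-469.3, d3=749.87, d4=213.32
d1*d2 < 0 and d3*d4 < 0? no

No, they don't intersect


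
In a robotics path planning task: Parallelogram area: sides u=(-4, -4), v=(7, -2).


|u x v| = |(-4)*(-2) - (-4)*7|
= |8 - (-28)| = 36

36


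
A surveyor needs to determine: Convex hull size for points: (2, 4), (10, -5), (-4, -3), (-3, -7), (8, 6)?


Convex hull vertices (CCW): (-4, -3), (-3, -7), (10, -5), (8, 6), (2, 4)
Count = 5

5


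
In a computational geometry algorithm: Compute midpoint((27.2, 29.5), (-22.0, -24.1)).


M = ((27.2+(-22))/2, (29.5+(-24.1))/2)
= (2.6, 2.7)

(2.6, 2.7)


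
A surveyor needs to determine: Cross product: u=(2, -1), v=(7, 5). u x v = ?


u x v = u_x*v_y - u_y*v_x = 2*5 - (-1)*7
= 10 - (-7) = 17

17


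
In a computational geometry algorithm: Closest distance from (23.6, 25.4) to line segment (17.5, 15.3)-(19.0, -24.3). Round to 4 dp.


Project P onto AB: t = 0 (clamped to [0,1])
Closest point on segment: (17.5, 15.3)
Distance: 11.7992

11.7992


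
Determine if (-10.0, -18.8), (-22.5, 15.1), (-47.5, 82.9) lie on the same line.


Cross product: ((-22.5)-(-10))*(82.9-(-18.8)) - (15.1-(-18.8))*((-47.5)-(-10))
= 0

Yes, collinear


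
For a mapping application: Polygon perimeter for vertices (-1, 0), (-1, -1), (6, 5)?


Sides: (-1, 0)->(-1, -1): sqrt(1) = 1, (-1, -1)->(6, 5): sqrt(85) = 9.219544, (6, 5)->(-1, 0): sqrt(74) = 8.602325
Sum = 18.821869
Perimeter = 18.8219

18.8219


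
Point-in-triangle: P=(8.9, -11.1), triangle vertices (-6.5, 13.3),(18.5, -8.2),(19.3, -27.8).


Cross products: AB x AP = -278.9, BC x BP = -190.48, CA x CP = -3.42
All same sign? yes

Yes, inside


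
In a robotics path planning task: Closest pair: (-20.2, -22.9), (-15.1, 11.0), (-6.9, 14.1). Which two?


d(P0,P1) = 34.2815, d(P0,P2) = 39.3178, d(P1,P2) = 8.7664
Closest: P1 and P2

Closest pair: (-15.1, 11.0) and (-6.9, 14.1), distance = 8.7664


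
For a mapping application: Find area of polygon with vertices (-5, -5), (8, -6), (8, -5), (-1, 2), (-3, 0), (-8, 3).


Shoelace sum: ((-5)*(-6) - 8*(-5)) + (8*(-5) - 8*(-6)) + (8*2 - (-1)*(-5)) + ((-1)*0 - (-3)*2) + ((-3)*3 - (-8)*0) + ((-8)*(-5) - (-5)*3)
= 141
Area = |141|/2 = 70.5

70.5


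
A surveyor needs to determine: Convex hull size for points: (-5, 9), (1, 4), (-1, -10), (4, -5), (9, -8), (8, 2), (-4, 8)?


Convex hull vertices (CCW): (-5, 9), (-1, -10), (9, -8), (8, 2)
Count = 4

4


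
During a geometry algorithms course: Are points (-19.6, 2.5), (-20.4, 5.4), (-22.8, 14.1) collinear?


Cross product: ((-20.4)-(-19.6))*(14.1-2.5) - (5.4-2.5)*((-22.8)-(-19.6))
= 0

Yes, collinear


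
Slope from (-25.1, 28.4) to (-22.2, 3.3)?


slope = (y2-y1)/(x2-x1) = (3.3-28.4)/((-22.2)-(-25.1)) = (-25.1)/2.9 = -8.6552

-8.6552


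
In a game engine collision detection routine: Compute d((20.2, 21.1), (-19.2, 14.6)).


dx=-39.4, dy=-6.5
d^2 = (-39.4)^2 + (-6.5)^2 = 1594.61
d = sqrt(1594.61) = 39.9326

39.9326


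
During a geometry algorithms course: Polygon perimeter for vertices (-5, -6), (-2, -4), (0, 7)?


Sides: (-5, -6)->(-2, -4): sqrt(13) = 3.605551, (-2, -4)->(0, 7): sqrt(125) = 11.18034, (0, 7)->(-5, -6): sqrt(194) = 13.928388
Sum = 28.714279
Perimeter = 28.7143

28.7143


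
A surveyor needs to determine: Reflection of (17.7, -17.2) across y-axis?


Reflection over y-axis: (x,y) -> (-x,y)
(17.7, -17.2) -> (-17.7, -17.2)

(-17.7, -17.2)


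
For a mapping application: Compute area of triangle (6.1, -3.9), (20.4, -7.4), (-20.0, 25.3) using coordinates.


Area = |x_A(y_B-y_C) + x_B(y_C-y_A) + x_C(y_A-y_B)|/2
= |(-199.47) + 595.68 + (-70)|/2
= 326.21/2 = 163.105

163.105


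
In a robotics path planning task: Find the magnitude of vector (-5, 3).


|u| = sqrt((-5)^2 + 3^2) = sqrt(34) = 5.831

5.831


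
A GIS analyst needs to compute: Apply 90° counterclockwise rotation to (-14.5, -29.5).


90° CCW: (x,y) -> (-y, x)
(-14.5,-29.5) -> (29.5, -14.5)

(29.5, -14.5)


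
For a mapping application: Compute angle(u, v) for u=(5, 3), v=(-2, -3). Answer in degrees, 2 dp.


u.v = -19, |u| = sqrt(34) = 5.831, |v| = sqrt(13) = 3.6056
cos(theta) = u.v/(|u||v|) = -19/sqrt(442) = -0.903738
theta = acos(-0.903738) = 154.65 degrees

154.65 degrees


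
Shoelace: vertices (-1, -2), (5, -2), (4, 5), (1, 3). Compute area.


Shoelace sum: ((-1)*(-2) - 5*(-2)) + (5*5 - 4*(-2)) + (4*3 - 1*5) + (1*(-2) - (-1)*3)
= 53
Area = |53|/2 = 26.5

26.5


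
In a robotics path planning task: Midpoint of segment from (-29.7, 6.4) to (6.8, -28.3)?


M = (((-29.7)+6.8)/2, (6.4+(-28.3))/2)
= (-11.45, -10.95)

(-11.45, -10.95)


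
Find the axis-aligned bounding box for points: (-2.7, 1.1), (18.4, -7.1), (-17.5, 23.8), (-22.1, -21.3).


x range: [-22.1, 18.4]
y range: [-21.3, 23.8]
Bounding box: (-22.1,-21.3) to (18.4,23.8)

(-22.1,-21.3) to (18.4,23.8)


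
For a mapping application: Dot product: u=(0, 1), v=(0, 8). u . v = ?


u . v = u_x*v_x + u_y*v_y = 0*0 + 1*8
= 0 + 8 = 8

8


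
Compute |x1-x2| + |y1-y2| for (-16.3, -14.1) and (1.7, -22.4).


|(-16.3)-1.7| + |(-14.1)-(-22.4)| = 18 + 8.3 = 26.3

26.3


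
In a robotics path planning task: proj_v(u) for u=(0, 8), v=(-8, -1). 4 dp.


u.v = -8, |v| = sqrt(65) = 8.0623
Scalar projection = u.v / |v| = -8 / sqrt(65) = -0.9923

-0.9923


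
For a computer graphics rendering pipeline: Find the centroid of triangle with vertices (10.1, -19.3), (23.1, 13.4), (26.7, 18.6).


Centroid = ((x_A+x_B+x_C)/3, (y_A+y_B+y_C)/3)
= ((10.1+23.1+26.7)/3, ((-19.3)+13.4+18.6)/3)
= (19.9667, 4.2333)

(19.9667, 4.2333)


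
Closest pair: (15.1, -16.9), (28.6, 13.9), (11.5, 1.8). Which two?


d(P0,P1) = 33.6287, d(P0,P2) = 19.0434, d(P1,P2) = 20.948
Closest: P0 and P2

Closest pair: (15.1, -16.9) and (11.5, 1.8), distance = 19.0434


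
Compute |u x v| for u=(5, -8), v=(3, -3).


|u x v| = |5*(-3) - (-8)*3|
= |(-15) - (-24)| = 9

9


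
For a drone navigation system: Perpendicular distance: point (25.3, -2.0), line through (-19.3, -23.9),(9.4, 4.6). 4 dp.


|cross product| = 642.57
|line direction| = sqrt(1635.94) = 40.4468
Distance = 642.57/sqrt(1635.94) = 15.8868

15.8868


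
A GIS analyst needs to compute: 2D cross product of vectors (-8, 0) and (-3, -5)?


u x v = u_x*v_y - u_y*v_x = (-8)*(-5) - 0*(-3)
= 40 - 0 = 40

40


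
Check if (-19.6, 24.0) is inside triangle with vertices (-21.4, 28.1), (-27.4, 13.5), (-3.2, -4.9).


Cross products: AB x AP = 50.88, BC x BP = 397.62, CA x CP = 15.22
All same sign? yes

Yes, inside


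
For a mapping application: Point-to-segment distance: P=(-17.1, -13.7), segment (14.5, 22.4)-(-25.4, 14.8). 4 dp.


Project P onto AB: t = 0.9306 (clamped to [0,1])
Closest point on segment: (-22.6291, 15.3278)
Distance: 29.5497

29.5497


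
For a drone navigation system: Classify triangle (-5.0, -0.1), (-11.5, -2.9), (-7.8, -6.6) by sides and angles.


Side lengths squared: AB^2=50.09, BC^2=27.38, CA^2=50.09
Sorted: [27.38, 50.09, 50.09]
By sides: Isosceles, By angles: Acute

Isosceles, Acute


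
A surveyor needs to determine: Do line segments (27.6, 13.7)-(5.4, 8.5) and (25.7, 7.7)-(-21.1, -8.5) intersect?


Cross products: d1=-250.02, d2=-366.3, d3=123.32, d4=239.6
d1*d2 < 0 and d3*d4 < 0? no

No, they don't intersect


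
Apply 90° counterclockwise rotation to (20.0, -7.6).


90° CCW: (x,y) -> (-y, x)
(20,-7.6) -> (7.6, 20)

(7.6, 20)


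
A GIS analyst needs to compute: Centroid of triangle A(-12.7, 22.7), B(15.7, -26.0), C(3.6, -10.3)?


Centroid = ((x_A+x_B+x_C)/3, (y_A+y_B+y_C)/3)
= (((-12.7)+15.7+3.6)/3, (22.7+(-26)+(-10.3))/3)
= (2.2, -4.5333)

(2.2, -4.5333)


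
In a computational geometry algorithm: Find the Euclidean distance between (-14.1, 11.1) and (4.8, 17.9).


dx=18.9, dy=6.8
d^2 = 18.9^2 + 6.8^2 = 403.45
d = sqrt(403.45) = 20.0861

20.0861


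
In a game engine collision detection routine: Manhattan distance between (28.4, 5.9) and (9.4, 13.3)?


|28.4-9.4| + |5.9-13.3| = 19 + 7.4 = 26.4

26.4


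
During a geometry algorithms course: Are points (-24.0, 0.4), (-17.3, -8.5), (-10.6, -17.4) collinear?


Cross product: ((-17.3)-(-24))*((-17.4)-0.4) - ((-8.5)-0.4)*((-10.6)-(-24))
= 0

Yes, collinear


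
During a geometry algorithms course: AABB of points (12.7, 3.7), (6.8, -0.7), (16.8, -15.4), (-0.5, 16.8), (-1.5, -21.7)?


x range: [-1.5, 16.8]
y range: [-21.7, 16.8]
Bounding box: (-1.5,-21.7) to (16.8,16.8)

(-1.5,-21.7) to (16.8,16.8)


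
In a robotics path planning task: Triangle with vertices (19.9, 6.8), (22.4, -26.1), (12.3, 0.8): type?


Side lengths squared: AB^2=1088.66, BC^2=825.62, CA^2=93.76
Sorted: [93.76, 825.62, 1088.66]
By sides: Scalene, By angles: Obtuse

Scalene, Obtuse


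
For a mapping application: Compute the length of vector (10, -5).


|u| = sqrt(10^2 + (-5)^2) = sqrt(125) = 11.1803

11.1803


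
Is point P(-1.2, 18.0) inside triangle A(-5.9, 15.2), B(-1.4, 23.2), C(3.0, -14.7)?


Cross products: AB x AP = -25, BC x BP = -15.3, CA x CP = -165.45
All same sign? yes

Yes, inside


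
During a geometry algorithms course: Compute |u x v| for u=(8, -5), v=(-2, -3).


|u x v| = |8*(-3) - (-5)*(-2)|
= |(-24) - 10| = 34

34


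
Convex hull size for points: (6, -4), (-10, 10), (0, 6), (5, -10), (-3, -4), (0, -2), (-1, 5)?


Convex hull vertices (CCW): (-10, 10), (-3, -4), (5, -10), (6, -4), (0, 6)
Count = 5

5


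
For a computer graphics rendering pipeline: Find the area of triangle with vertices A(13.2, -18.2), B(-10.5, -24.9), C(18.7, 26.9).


Area = |x_A(y_B-y_C) + x_B(y_C-y_A) + x_C(y_A-y_B)|/2
= |(-683.76) + (-473.55) + 125.29|/2
= 1032.02/2 = 516.01

516.01


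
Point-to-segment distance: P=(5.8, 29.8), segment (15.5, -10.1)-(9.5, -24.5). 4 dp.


Project P onto AB: t = 0 (clamped to [0,1])
Closest point on segment: (15.5, -10.1)
Distance: 41.0621

41.0621


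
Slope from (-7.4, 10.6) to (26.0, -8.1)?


slope = (y2-y1)/(x2-x1) = ((-8.1)-10.6)/(26-(-7.4)) = (-18.7)/33.4 = -0.5599

-0.5599


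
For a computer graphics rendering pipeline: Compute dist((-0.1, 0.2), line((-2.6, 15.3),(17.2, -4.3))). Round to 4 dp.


|cross product| = 249.98
|line direction| = sqrt(776.2) = 27.8604
Distance = 249.98/sqrt(776.2) = 8.9726

8.9726


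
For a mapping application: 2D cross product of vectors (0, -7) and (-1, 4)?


u x v = u_x*v_y - u_y*v_x = 0*4 - (-7)*(-1)
= 0 - 7 = -7

-7


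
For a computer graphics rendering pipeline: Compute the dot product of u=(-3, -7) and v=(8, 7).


u . v = u_x*v_x + u_y*v_y = (-3)*8 + (-7)*7
= (-24) + (-49) = -73

-73


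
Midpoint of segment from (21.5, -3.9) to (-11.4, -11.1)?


M = ((21.5+(-11.4))/2, ((-3.9)+(-11.1))/2)
= (5.05, -7.5)

(5.05, -7.5)


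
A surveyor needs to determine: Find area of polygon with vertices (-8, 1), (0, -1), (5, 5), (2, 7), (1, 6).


Shoelace sum: ((-8)*(-1) - 0*1) + (0*5 - 5*(-1)) + (5*7 - 2*5) + (2*6 - 1*7) + (1*1 - (-8)*6)
= 92
Area = |92|/2 = 46

46


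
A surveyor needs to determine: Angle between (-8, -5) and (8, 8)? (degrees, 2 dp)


u.v = -104, |u| = sqrt(89) = 9.434, |v| = sqrt(128) = 11.3137
cos(theta) = u.v/(|u||v|) = -104/sqrt(11392) = -0.974391
theta = acos(-0.974391) = 167.01 degrees

167.01 degrees


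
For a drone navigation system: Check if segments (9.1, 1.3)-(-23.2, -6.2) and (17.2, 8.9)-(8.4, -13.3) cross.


Cross products: d1=-112.94, d2=-764, d3=-184.73, d4=466.33
d1*d2 < 0 and d3*d4 < 0? no

No, they don't intersect


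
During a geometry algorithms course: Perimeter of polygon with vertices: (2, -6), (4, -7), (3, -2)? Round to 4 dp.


Sides: (2, -6)->(4, -7): sqrt(5) = 2.236068, (4, -7)->(3, -2): sqrt(26) = 5.09902, (3, -2)->(2, -6): sqrt(17) = 4.123106
Sum = 11.458194
Perimeter = 11.4582

11.4582


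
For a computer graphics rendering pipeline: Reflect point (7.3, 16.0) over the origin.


Reflection over origin: (x,y) -> (-x,-y)
(7.3, 16) -> (-7.3, -16)

(-7.3, -16)


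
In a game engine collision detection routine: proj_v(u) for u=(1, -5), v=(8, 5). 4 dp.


u.v = -17, |v| = sqrt(89) = 9.434
Scalar projection = u.v / |v| = -17 / sqrt(89) = -1.802

-1.802


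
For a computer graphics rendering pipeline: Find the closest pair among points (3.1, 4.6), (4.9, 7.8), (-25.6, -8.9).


d(P0,P1) = 3.6715, d(P0,P2) = 31.7166, d(P1,P2) = 34.7727
Closest: P0 and P1

Closest pair: (3.1, 4.6) and (4.9, 7.8), distance = 3.6715


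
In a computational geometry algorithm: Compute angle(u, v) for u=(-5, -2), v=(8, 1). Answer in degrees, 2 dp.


u.v = -42, |u| = sqrt(29) = 5.3852, |v| = sqrt(65) = 8.0623
cos(theta) = u.v/(|u||v|) = -42/sqrt(1885) = -0.967372
theta = acos(-0.967372) = 165.32 degrees

165.32 degrees


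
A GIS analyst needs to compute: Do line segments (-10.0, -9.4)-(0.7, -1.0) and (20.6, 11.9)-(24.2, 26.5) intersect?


Cross products: d1=370.08, d2=244.1, d3=-29.13, d4=96.85
d1*d2 < 0 and d3*d4 < 0? no

No, they don't intersect


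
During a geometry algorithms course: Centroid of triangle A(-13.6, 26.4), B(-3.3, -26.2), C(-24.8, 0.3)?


Centroid = ((x_A+x_B+x_C)/3, (y_A+y_B+y_C)/3)
= (((-13.6)+(-3.3)+(-24.8))/3, (26.4+(-26.2)+0.3)/3)
= (-13.9, 0.1667)

(-13.9, 0.1667)


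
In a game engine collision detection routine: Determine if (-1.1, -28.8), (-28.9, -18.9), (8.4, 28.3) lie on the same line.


Cross product: ((-28.9)-(-1.1))*(28.3-(-28.8)) - ((-18.9)-(-28.8))*(8.4-(-1.1))
= -1681.43

No, not collinear


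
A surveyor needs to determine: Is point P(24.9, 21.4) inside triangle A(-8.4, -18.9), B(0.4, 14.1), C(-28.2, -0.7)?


Cross products: AB x AP = -744.26, BC x BP = 153.82, CA x CP = 1404
All same sign? no

No, outside


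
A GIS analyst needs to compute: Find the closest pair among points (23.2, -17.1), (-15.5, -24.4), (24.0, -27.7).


d(P0,P1) = 39.3825, d(P0,P2) = 10.6301, d(P1,P2) = 39.6376
Closest: P0 and P2

Closest pair: (23.2, -17.1) and (24.0, -27.7), distance = 10.6301


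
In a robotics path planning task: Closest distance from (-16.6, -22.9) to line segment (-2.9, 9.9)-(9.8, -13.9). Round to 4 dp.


Project P onto AB: t = 0.8336 (clamped to [0,1])
Closest point on segment: (7.687, -9.9401)
Distance: 27.5284

27.5284


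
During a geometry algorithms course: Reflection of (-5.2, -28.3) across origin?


Reflection over origin: (x,y) -> (-x,-y)
(-5.2, -28.3) -> (5.2, 28.3)

(5.2, 28.3)


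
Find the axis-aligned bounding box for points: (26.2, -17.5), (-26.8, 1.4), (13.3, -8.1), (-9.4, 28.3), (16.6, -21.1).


x range: [-26.8, 26.2]
y range: [-21.1, 28.3]
Bounding box: (-26.8,-21.1) to (26.2,28.3)

(-26.8,-21.1) to (26.2,28.3)


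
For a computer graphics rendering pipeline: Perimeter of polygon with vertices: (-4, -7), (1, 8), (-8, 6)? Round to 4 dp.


Sides: (-4, -7)->(1, 8): sqrt(250) = 15.811388, (1, 8)->(-8, 6): sqrt(85) = 9.219544, (-8, 6)->(-4, -7): sqrt(185) = 13.601471
Sum = 38.632403
Perimeter = 38.6324

38.6324


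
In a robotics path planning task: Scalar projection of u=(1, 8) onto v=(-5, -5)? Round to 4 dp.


u.v = -45, |v| = sqrt(50) = 7.0711
Scalar projection = u.v / |v| = -45 / sqrt(50) = -6.364

-6.364


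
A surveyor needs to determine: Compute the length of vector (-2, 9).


|u| = sqrt((-2)^2 + 9^2) = sqrt(85) = 9.2195

9.2195


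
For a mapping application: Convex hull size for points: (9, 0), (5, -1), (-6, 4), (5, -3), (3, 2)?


Convex hull vertices (CCW): (-6, 4), (5, -3), (9, 0), (3, 2)
Count = 4

4


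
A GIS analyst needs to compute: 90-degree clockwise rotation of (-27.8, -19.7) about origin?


90° CW: (x,y) -> (y, -x)
(-27.8,-19.7) -> (-19.7, 27.8)

(-19.7, 27.8)


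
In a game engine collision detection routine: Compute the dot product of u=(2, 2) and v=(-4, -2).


u . v = u_x*v_x + u_y*v_y = 2*(-4) + 2*(-2)
= (-8) + (-4) = -12

-12


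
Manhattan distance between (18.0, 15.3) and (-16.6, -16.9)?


|18-(-16.6)| + |15.3-(-16.9)| = 34.6 + 32.2 = 66.8

66.8


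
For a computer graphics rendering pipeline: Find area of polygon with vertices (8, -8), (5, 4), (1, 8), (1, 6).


Shoelace sum: (8*4 - 5*(-8)) + (5*8 - 1*4) + (1*6 - 1*8) + (1*(-8) - 8*6)
= 50
Area = |50|/2 = 25

25


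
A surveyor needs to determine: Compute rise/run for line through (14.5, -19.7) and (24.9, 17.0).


slope = (y2-y1)/(x2-x1) = (17-(-19.7))/(24.9-14.5) = 36.7/10.4 = 3.5288

3.5288


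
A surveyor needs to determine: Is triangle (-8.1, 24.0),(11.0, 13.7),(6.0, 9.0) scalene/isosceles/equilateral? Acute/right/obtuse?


Side lengths squared: AB^2=470.9, BC^2=47.09, CA^2=423.81
Sorted: [47.09, 423.81, 470.9]
By sides: Scalene, By angles: Right

Scalene, Right


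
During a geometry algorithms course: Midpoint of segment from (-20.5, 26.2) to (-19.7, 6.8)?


M = (((-20.5)+(-19.7))/2, (26.2+6.8)/2)
= (-20.1, 16.5)

(-20.1, 16.5)


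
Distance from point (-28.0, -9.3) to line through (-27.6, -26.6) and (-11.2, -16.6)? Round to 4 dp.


|cross product| = 287.72
|line direction| = sqrt(368.96) = 19.2083
Distance = 287.72/sqrt(368.96) = 14.9789

14.9789


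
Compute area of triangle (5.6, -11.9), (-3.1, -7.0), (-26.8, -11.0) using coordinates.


Area = |x_A(y_B-y_C) + x_B(y_C-y_A) + x_C(y_A-y_B)|/2
= |22.4 + (-2.79) + 131.32|/2
= 150.93/2 = 75.465

75.465


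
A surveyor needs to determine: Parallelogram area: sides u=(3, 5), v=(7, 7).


|u x v| = |3*7 - 5*7|
= |21 - 35| = 14

14


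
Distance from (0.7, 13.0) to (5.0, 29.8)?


dx=4.3, dy=16.8
d^2 = 4.3^2 + 16.8^2 = 300.73
d = sqrt(300.73) = 17.3416

17.3416


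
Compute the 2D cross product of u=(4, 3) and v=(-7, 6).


u x v = u_x*v_y - u_y*v_x = 4*6 - 3*(-7)
= 24 - (-21) = 45

45


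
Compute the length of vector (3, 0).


|u| = sqrt(3^2 + 0^2) = sqrt(9) = 3

3


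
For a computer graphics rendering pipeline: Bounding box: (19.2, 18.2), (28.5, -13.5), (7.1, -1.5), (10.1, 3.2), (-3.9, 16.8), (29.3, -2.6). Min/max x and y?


x range: [-3.9, 29.3]
y range: [-13.5, 18.2]
Bounding box: (-3.9,-13.5) to (29.3,18.2)

(-3.9,-13.5) to (29.3,18.2)


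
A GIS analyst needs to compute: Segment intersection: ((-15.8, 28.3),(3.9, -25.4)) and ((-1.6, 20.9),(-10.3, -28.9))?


Cross products: d1=-771.54, d2=676.71, d3=616.76, d4=-831.49
d1*d2 < 0 and d3*d4 < 0? yes

Yes, they intersect


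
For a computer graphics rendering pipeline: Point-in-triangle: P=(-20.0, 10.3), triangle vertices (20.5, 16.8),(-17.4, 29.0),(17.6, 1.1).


Cross products: AB x AP = 740.45, BC x BP = -727.04, CA x CP = 617
All same sign? no

No, outside


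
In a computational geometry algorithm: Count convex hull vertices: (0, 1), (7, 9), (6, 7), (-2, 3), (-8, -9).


Convex hull vertices (CCW): (-8, -9), (6, 7), (7, 9), (-2, 3)
Count = 4

4


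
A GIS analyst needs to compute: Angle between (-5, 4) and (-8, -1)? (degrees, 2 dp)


u.v = 36, |u| = sqrt(41) = 6.4031, |v| = sqrt(65) = 8.0623
cos(theta) = u.v/(|u||v|) = 36/sqrt(2665) = 0.697355
theta = acos(0.697355) = 45.78 degrees

45.78 degrees


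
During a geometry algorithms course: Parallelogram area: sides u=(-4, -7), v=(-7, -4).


|u x v| = |(-4)*(-4) - (-7)*(-7)|
= |16 - 49| = 33

33


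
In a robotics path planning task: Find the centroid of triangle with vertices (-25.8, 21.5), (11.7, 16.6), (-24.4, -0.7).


Centroid = ((x_A+x_B+x_C)/3, (y_A+y_B+y_C)/3)
= (((-25.8)+11.7+(-24.4))/3, (21.5+16.6+(-0.7))/3)
= (-12.8333, 12.4667)

(-12.8333, 12.4667)


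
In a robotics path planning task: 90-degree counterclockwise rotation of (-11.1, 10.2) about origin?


90° CCW: (x,y) -> (-y, x)
(-11.1,10.2) -> (-10.2, -11.1)

(-10.2, -11.1)


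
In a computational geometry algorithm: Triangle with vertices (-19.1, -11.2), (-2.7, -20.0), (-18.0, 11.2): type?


Side lengths squared: AB^2=346.4, BC^2=1207.53, CA^2=502.97
Sorted: [346.4, 502.97, 1207.53]
By sides: Scalene, By angles: Obtuse

Scalene, Obtuse


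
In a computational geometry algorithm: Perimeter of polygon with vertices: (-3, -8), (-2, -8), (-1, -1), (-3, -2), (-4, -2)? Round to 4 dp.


Sides: (-3, -8)->(-2, -8): sqrt(1) = 1, (-2, -8)->(-1, -1): sqrt(50) = 7.071068, (-1, -1)->(-3, -2): sqrt(5) = 2.236068, (-3, -2)->(-4, -2): sqrt(1) = 1, (-4, -2)->(-3, -8): sqrt(37) = 6.082763
Sum = 17.389899
Perimeter = 17.3899

17.3899


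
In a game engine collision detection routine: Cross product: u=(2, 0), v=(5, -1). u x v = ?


u x v = u_x*v_y - u_y*v_x = 2*(-1) - 0*5
= (-2) - 0 = -2

-2


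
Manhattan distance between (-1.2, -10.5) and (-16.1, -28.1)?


|(-1.2)-(-16.1)| + |(-10.5)-(-28.1)| = 14.9 + 17.6 = 32.5

32.5


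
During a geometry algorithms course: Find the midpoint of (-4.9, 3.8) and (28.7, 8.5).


M = (((-4.9)+28.7)/2, (3.8+8.5)/2)
= (11.9, 6.15)

(11.9, 6.15)


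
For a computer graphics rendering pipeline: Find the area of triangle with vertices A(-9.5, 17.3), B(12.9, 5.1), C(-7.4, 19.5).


Area = |x_A(y_B-y_C) + x_B(y_C-y_A) + x_C(y_A-y_B)|/2
= |136.8 + 28.38 + (-90.28)|/2
= 74.9/2 = 37.45

37.45


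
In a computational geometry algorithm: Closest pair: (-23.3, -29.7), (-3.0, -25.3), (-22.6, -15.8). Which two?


d(P0,P1) = 20.7714, d(P0,P2) = 13.9176, d(P1,P2) = 21.781
Closest: P0 and P2

Closest pair: (-23.3, -29.7) and (-22.6, -15.8), distance = 13.9176


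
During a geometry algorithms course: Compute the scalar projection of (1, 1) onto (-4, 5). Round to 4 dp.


u.v = 1, |v| = sqrt(41) = 6.4031
Scalar projection = u.v / |v| = 1 / sqrt(41) = 0.1562

0.1562


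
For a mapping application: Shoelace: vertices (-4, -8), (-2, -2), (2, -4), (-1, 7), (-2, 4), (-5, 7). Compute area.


Shoelace sum: ((-4)*(-2) - (-2)*(-8)) + ((-2)*(-4) - 2*(-2)) + (2*7 - (-1)*(-4)) + ((-1)*4 - (-2)*7) + ((-2)*7 - (-5)*4) + ((-5)*(-8) - (-4)*7)
= 98
Area = |98|/2 = 49

49


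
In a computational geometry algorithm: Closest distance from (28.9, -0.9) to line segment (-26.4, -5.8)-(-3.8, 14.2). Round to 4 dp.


Project P onto AB: t = 1 (clamped to [0,1])
Closest point on segment: (-3.8, 14.2)
Distance: 36.0181

36.0181


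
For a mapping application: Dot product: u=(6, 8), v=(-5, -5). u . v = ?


u . v = u_x*v_x + u_y*v_y = 6*(-5) + 8*(-5)
= (-30) + (-40) = -70

-70


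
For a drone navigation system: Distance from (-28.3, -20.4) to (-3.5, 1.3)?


dx=24.8, dy=21.7
d^2 = 24.8^2 + 21.7^2 = 1085.93
d = sqrt(1085.93) = 32.9535

32.9535


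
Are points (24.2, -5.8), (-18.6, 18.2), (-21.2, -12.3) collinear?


Cross product: ((-18.6)-24.2)*((-12.3)-(-5.8)) - (18.2-(-5.8))*((-21.2)-24.2)
= 1367.8

No, not collinear


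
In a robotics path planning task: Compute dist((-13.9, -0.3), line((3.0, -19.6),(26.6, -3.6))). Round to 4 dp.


|cross product| = 725.88
|line direction| = sqrt(812.96) = 28.5125
Distance = 725.88/sqrt(812.96) = 25.4583

25.4583


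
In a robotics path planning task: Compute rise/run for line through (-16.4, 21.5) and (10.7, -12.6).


slope = (y2-y1)/(x2-x1) = ((-12.6)-21.5)/(10.7-(-16.4)) = (-34.1)/27.1 = -1.2583

-1.2583


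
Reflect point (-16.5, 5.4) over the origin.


Reflection over origin: (x,y) -> (-x,-y)
(-16.5, 5.4) -> (16.5, -5.4)

(16.5, -5.4)


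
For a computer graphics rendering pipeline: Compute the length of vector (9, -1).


|u| = sqrt(9^2 + (-1)^2) = sqrt(82) = 9.0554

9.0554


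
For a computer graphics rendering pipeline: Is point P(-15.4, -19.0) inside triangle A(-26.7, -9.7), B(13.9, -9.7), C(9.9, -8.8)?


Cross products: AB x AP = -377.58, BC x BP = 63.57, CA x CP = 350.55
All same sign? no

No, outside


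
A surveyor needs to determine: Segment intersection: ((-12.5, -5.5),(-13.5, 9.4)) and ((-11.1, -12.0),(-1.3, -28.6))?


Cross products: d1=40.46, d2=169.88, d3=-14.36, d4=-143.78
d1*d2 < 0 and d3*d4 < 0? no

No, they don't intersect


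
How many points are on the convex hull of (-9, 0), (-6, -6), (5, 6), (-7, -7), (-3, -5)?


Convex hull vertices (CCW): (-9, 0), (-7, -7), (-3, -5), (5, 6)
Count = 4

4


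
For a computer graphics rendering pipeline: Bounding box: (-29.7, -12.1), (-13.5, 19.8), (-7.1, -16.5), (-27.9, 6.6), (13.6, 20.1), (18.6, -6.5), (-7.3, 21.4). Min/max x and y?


x range: [-29.7, 18.6]
y range: [-16.5, 21.4]
Bounding box: (-29.7,-16.5) to (18.6,21.4)

(-29.7,-16.5) to (18.6,21.4)


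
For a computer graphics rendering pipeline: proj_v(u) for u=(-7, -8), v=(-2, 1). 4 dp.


u.v = 6, |v| = sqrt(5) = 2.2361
Scalar projection = u.v / |v| = 6 / sqrt(5) = 2.6833

2.6833


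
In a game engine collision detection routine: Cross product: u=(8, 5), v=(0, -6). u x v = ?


u x v = u_x*v_y - u_y*v_x = 8*(-6) - 5*0
= (-48) - 0 = -48

-48


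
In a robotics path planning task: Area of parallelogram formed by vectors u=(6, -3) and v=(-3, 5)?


|u x v| = |6*5 - (-3)*(-3)|
= |30 - 9| = 21

21


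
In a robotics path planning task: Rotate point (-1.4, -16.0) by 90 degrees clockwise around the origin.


90° CW: (x,y) -> (y, -x)
(-1.4,-16) -> (-16, 1.4)

(-16, 1.4)


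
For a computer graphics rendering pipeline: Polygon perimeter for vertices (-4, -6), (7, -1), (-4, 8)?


Sides: (-4, -6)->(7, -1): sqrt(146) = 12.083046, (7, -1)->(-4, 8): sqrt(202) = 14.21267, (-4, 8)->(-4, -6): sqrt(196) = 14
Sum = 40.295716
Perimeter = 40.2957

40.2957


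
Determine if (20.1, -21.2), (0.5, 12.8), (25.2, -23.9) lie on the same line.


Cross product: (0.5-20.1)*((-23.9)-(-21.2)) - (12.8-(-21.2))*(25.2-20.1)
= -120.48

No, not collinear


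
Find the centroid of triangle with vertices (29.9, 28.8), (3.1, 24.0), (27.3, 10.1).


Centroid = ((x_A+x_B+x_C)/3, (y_A+y_B+y_C)/3)
= ((29.9+3.1+27.3)/3, (28.8+24+10.1)/3)
= (20.1, 20.9667)

(20.1, 20.9667)


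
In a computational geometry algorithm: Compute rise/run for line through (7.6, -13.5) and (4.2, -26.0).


slope = (y2-y1)/(x2-x1) = ((-26)-(-13.5))/(4.2-7.6) = (-12.5)/(-3.4) = 3.6765

3.6765


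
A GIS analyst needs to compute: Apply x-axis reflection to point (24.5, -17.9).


Reflection over x-axis: (x,y) -> (x,-y)
(24.5, -17.9) -> (24.5, 17.9)

(24.5, 17.9)


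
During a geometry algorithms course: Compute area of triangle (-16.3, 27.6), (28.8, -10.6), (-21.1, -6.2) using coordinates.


Area = |x_A(y_B-y_C) + x_B(y_C-y_A) + x_C(y_A-y_B)|/2
= |71.72 + (-973.44) + (-806.02)|/2
= 1707.74/2 = 853.87

853.87


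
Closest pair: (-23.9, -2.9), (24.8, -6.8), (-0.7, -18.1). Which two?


d(P0,P1) = 48.8559, d(P0,P2) = 27.7359, d(P1,P2) = 27.8916
Closest: P0 and P2

Closest pair: (-23.9, -2.9) and (-0.7, -18.1), distance = 27.7359


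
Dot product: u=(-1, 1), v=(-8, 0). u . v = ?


u . v = u_x*v_x + u_y*v_y = (-1)*(-8) + 1*0
= 8 + 0 = 8

8


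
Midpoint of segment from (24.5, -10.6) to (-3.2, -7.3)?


M = ((24.5+(-3.2))/2, ((-10.6)+(-7.3))/2)
= (10.65, -8.95)

(10.65, -8.95)


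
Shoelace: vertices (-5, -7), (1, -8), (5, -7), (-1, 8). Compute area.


Shoelace sum: ((-5)*(-8) - 1*(-7)) + (1*(-7) - 5*(-8)) + (5*8 - (-1)*(-7)) + ((-1)*(-7) - (-5)*8)
= 160
Area = |160|/2 = 80

80


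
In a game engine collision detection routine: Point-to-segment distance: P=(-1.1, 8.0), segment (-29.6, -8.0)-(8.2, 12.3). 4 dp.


Project P onto AB: t = 0.7616 (clamped to [0,1])
Closest point on segment: (-0.8105, 7.461)
Distance: 0.6118

0.6118


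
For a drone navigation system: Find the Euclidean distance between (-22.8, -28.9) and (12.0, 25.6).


dx=34.8, dy=54.5
d^2 = 34.8^2 + 54.5^2 = 4181.29
d = sqrt(4181.29) = 64.6629

64.6629


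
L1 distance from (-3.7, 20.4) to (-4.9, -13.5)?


|(-3.7)-(-4.9)| + |20.4-(-13.5)| = 1.2 + 33.9 = 35.1

35.1


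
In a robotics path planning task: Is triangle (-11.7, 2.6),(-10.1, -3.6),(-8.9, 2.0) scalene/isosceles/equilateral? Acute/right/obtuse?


Side lengths squared: AB^2=41, BC^2=32.8, CA^2=8.2
Sorted: [8.2, 32.8, 41]
By sides: Scalene, By angles: Right

Scalene, Right


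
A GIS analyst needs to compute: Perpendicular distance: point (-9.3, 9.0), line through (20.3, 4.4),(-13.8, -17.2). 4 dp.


|cross product| = 796.22
|line direction| = sqrt(1629.37) = 40.3655
Distance = 796.22/sqrt(1629.37) = 19.7253

19.7253


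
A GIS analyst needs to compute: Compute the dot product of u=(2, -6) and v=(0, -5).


u . v = u_x*v_x + u_y*v_y = 2*0 + (-6)*(-5)
= 0 + 30 = 30

30


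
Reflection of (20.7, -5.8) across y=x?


Reflection over y=x: (x,y) -> (y,x)
(20.7, -5.8) -> (-5.8, 20.7)

(-5.8, 20.7)


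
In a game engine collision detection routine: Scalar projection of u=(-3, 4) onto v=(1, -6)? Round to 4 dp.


u.v = -27, |v| = sqrt(37) = 6.0828
Scalar projection = u.v / |v| = -27 / sqrt(37) = -4.4388

-4.4388


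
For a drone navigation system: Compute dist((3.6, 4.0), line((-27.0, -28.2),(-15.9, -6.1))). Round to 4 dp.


|cross product| = 318.84
|line direction| = sqrt(611.62) = 24.731
Distance = 318.84/sqrt(611.62) = 12.8923

12.8923


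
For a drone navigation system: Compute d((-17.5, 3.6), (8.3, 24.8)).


dx=25.8, dy=21.2
d^2 = 25.8^2 + 21.2^2 = 1115.08
d = sqrt(1115.08) = 33.3928

33.3928


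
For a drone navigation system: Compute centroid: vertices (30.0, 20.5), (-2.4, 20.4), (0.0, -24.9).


Centroid = ((x_A+x_B+x_C)/3, (y_A+y_B+y_C)/3)
= ((30+(-2.4)+0)/3, (20.5+20.4+(-24.9))/3)
= (9.2, 5.3333)

(9.2, 5.3333)


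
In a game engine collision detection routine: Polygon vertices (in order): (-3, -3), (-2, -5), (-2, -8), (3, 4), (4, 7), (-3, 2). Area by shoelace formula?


Shoelace sum: ((-3)*(-5) - (-2)*(-3)) + ((-2)*(-8) - (-2)*(-5)) + ((-2)*4 - 3*(-8)) + (3*7 - 4*4) + (4*2 - (-3)*7) + ((-3)*(-3) - (-3)*2)
= 80
Area = |80|/2 = 40

40


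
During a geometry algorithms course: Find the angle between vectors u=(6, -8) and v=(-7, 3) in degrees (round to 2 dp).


u.v = -66, |u| = sqrt(100) = 10, |v| = sqrt(58) = 7.6158
cos(theta) = u.v/(|u||v|) = -66/sqrt(5800) = -0.866622
theta = acos(-0.866622) = 150.07 degrees

150.07 degrees


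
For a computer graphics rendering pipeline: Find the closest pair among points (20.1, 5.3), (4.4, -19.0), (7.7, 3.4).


d(P0,P1) = 28.9306, d(P0,P2) = 12.5447, d(P1,P2) = 22.6418
Closest: P0 and P2

Closest pair: (20.1, 5.3) and (7.7, 3.4), distance = 12.5447


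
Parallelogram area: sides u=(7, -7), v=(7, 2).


|u x v| = |7*2 - (-7)*7|
= |14 - (-49)| = 63

63


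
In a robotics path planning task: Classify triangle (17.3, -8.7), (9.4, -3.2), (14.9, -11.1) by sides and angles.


Side lengths squared: AB^2=92.66, BC^2=92.66, CA^2=11.52
Sorted: [11.52, 92.66, 92.66]
By sides: Isosceles, By angles: Acute

Isosceles, Acute


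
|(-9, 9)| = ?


|u| = sqrt((-9)^2 + 9^2) = sqrt(162) = 12.7279

12.7279


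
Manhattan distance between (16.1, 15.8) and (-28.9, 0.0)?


|16.1-(-28.9)| + |15.8-0| = 45 + 15.8 = 60.8

60.8


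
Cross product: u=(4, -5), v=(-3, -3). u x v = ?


u x v = u_x*v_y - u_y*v_x = 4*(-3) - (-5)*(-3)
= (-12) - 15 = -27

-27


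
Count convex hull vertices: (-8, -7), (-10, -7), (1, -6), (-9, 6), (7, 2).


Convex hull vertices (CCW): (-10, -7), (-8, -7), (1, -6), (7, 2), (-9, 6)
Count = 5

5


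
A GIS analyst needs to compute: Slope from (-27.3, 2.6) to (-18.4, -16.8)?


slope = (y2-y1)/(x2-x1) = ((-16.8)-2.6)/((-18.4)-(-27.3)) = (-19.4)/8.9 = -2.1798

-2.1798


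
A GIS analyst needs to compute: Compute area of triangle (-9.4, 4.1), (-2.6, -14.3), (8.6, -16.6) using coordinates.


Area = |x_A(y_B-y_C) + x_B(y_C-y_A) + x_C(y_A-y_B)|/2
= |(-21.62) + 53.82 + 158.24|/2
= 190.44/2 = 95.22

95.22


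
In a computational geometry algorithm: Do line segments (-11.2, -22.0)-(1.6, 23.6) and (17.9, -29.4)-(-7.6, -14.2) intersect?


Cross products: d1=253.62, d2=-1103.74, d3=-1421.68, d4=-64.32
d1*d2 < 0 and d3*d4 < 0? no

No, they don't intersect


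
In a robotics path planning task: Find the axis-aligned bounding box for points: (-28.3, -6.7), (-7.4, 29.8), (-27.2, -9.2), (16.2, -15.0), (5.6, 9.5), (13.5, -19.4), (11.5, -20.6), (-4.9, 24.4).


x range: [-28.3, 16.2]
y range: [-20.6, 29.8]
Bounding box: (-28.3,-20.6) to (16.2,29.8)

(-28.3,-20.6) to (16.2,29.8)


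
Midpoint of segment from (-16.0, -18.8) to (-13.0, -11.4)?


M = (((-16)+(-13))/2, ((-18.8)+(-11.4))/2)
= (-14.5, -15.1)

(-14.5, -15.1)


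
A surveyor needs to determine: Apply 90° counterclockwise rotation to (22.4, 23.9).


90° CCW: (x,y) -> (-y, x)
(22.4,23.9) -> (-23.9, 22.4)

(-23.9, 22.4)


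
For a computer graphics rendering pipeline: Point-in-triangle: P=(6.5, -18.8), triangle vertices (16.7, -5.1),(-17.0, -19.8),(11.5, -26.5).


Cross products: AB x AP = 311.75, BC x BP = 185.95, CA x CP = 147.04
All same sign? yes

Yes, inside


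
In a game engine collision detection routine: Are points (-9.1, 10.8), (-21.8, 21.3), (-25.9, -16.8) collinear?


Cross product: ((-21.8)-(-9.1))*((-16.8)-10.8) - (21.3-10.8)*((-25.9)-(-9.1))
= 526.92

No, not collinear


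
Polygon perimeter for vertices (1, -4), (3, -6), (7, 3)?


Sides: (1, -4)->(3, -6): sqrt(8) = 2.828427, (3, -6)->(7, 3): sqrt(97) = 9.848858, (7, 3)->(1, -4): sqrt(85) = 9.219544
Sum = 21.896829
Perimeter = 21.8968

21.8968


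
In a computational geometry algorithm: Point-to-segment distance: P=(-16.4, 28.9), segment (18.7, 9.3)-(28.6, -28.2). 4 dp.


Project P onto AB: t = 0 (clamped to [0,1])
Closest point on segment: (18.7, 9.3)
Distance: 40.2016

40.2016


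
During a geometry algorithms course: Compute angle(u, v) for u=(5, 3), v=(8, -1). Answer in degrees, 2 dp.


u.v = 37, |u| = sqrt(34) = 5.831, |v| = sqrt(65) = 8.0623
cos(theta) = u.v/(|u||v|) = 37/sqrt(2210) = 0.787056
theta = acos(0.787056) = 38.09 degrees

38.09 degrees
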